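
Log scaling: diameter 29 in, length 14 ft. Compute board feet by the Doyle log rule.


Doyle: BF = (D - 4)^2 * L / 16
Adjusted diameter = 29 - 4 = 25 in
(D-4)^2 = 25^2 = 625
BF = 625 * 14 / 16 = 547 BF

547


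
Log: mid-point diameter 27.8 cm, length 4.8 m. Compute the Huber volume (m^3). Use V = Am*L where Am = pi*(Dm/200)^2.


Huber: V = Am * L,  Am = pi*(Dm/200)^2
Am = pi*(27.8/200)^2 = 0.060699 m^2
V = 0.060699*4.8 = 0.2914 m^3

0.2914


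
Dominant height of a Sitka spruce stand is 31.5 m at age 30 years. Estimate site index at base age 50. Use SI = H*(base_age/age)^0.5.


Formula: SI = H_dom * (base_age / age)^0.5
Age ratio = 50 / 30 = 1.66667
sqrt(age_ratio) = 1.29099
SI = 31.5 * 1.29099 = 40.7 m

40.7


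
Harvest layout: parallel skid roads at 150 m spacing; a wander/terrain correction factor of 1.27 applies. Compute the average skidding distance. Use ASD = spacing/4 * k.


Formula: ASD = (spacing / 4) * correction
Uncorrected distance = spacing / 4 = 150 / 4 = 37.5 m
ASD = 37.5 * 1.27 = 48 m

48


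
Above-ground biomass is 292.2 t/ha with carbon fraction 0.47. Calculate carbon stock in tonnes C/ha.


Formula: Carbon Stock = Biomass * Carbon Fraction
C = 292.2 t/ha * 0.47
C = 137.3 t C/ha

137.3


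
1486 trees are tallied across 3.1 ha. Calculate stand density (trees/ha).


Formula: Stand Density = N_trees / Area_ha
Density = 1486 trees / 3.1 ha
Density = 479 trees/ha

479


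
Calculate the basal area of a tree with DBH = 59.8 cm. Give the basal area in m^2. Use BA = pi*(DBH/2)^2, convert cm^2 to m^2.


Formula: BA = pi * (DBH/2)^2 / 10000  (cm^2 to m^2)
Radius = DBH/2 = 59.8/2 = 29.9 cm
BA = pi * 29.9^2 / 10000
   = 2808.6152 cm^2 / 10000
   = 0.2809 m^2

0.2809


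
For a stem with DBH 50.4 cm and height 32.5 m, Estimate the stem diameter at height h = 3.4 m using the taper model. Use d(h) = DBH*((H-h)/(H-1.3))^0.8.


Taper: d(h) = DBH * ((H - h) / (H - 1.3))^0.8
Numerator = H - h = 32.5 - 3.4 = 29.1 m
Denominator = H - 1.3 = 32.5 - 1.3 = 31.2 m
Ratio = 29.1 / 31.2 = 0.93269
d = 50.4 * 0.93269^0.8 = 47.7 cm

47.7


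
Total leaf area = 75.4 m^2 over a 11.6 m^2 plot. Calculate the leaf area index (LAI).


Formula: LAI = total leaf area / ground area  (dimensionless)
LAI = 75.4 m^2 / 11.6 m^2
LAI = 6.5

6.5


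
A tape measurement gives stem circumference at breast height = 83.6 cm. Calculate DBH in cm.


Formula: DBH = C / pi
DBH = 83.6 / pi
pi = 3.14159...
DBH = 26.6 cm

26.6


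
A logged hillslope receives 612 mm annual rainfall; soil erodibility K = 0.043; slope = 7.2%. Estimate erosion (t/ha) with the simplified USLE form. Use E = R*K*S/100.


Formula: E = R * K * S / 100  (simplified USLE)
R * K = 612 * 0.043 = 26.316
E = 26.316 * 7.2 / 100 = 1.89 t/ha

1.89


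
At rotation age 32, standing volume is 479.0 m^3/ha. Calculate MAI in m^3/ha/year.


Formula: MAI = Total Volume / Stand Age
MAI = 479.0 m^3/ha / 32 years
MAI = 14.97 m^3/ha/year

14.97


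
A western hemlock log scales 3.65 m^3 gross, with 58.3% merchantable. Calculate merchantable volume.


Formula: MV = V_total * (merchantable_pct / 100)
Merchantable fraction = 58.3% / 100 = 0.583
MV = 3.65 m^3 * 0.583 = 2.128 m^3

2.128


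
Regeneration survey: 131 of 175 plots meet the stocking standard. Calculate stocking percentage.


Formula: Stocking % = stocked plots / total plots * 100
Stocking = 131 / 175 * 100
Stocking = 0.7486 * 100 = 74.9%

74.9


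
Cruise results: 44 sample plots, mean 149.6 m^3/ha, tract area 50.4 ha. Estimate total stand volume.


Formula: Total Volume = Mean Volume per ha * Total Area
Total Volume = 149.6 m^3/ha * 50.4 ha
Total Volume = 7540 m^3

7540


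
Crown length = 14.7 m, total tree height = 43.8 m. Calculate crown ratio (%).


Formula: Crown Ratio = (Crown Length / Total Height) * 100
CR = (14.7 m / 43.8 m) * 100
CR = 0.3356 * 100 = 33.6%

33.6


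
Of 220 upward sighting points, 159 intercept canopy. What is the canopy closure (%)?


Formula: Canopy closure = covered points / total points * 100
Closure = 159 / 220 * 100
Closure = 0.7227 * 100 = 72.3%

72.3


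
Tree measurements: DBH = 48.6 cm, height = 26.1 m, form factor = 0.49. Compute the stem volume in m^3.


Formula: V = pi * (DBH/200)^2 * H * ff
Radius = DBH/200 = 48.6/200 = 0.243 m
Radius^2 = 0.243^2 = 0.059049 m^2
V = pi * 0.059049 * 26.1 * 0.49
V = 2.372 m^3

2.372


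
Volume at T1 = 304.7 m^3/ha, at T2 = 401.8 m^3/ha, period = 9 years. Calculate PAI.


Formula: PAI = (V_T2 - V_T1) / (T2 - T1)
Volume increment = 401.8 - 304.7 = 97.1 m^3/ha
PAI = 97.1 / 9 = 10.79 m^3/ha/year

10.79


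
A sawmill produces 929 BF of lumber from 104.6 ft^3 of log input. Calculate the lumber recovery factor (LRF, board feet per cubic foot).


Formula: LRF = Lumber Output (BF) / Log Input (ft^3)
LRF = 929 BF / 104.6 ft^3
LRF = 8.88 BF/ft^3

8.88


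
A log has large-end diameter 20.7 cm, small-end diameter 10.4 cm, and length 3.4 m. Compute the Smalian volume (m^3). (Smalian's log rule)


Smalian: V = (A1 + A2)/2 * L,  A = pi*(D/200)^2
A1 = pi*(20.7/200)^2 = 0.033654 m^2
A2 = pi*(10.4/200)^2 = 0.008495 m^2
V = (0.033654+0.008495)/2*3.4 = 0.0717 m^3

0.0717


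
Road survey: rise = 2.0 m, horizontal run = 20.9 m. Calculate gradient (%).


Formula: Gradient = rise / run * 100
Gradient = 2.0 / 20.9 * 100 = 9.6%

9.6


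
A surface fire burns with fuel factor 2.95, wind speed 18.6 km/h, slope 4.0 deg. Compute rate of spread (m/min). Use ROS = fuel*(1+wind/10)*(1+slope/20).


Formula: ROS = fuel * (1 + wind/10) * (1 + slope/20)
Wind factor = 1 + 18.6/10 = 2.86
Slope factor = 1 + 4.0/20 = 1.2
ROS = 2.95 * 2.86 * 1.2 = 10.12 m/min

10.12


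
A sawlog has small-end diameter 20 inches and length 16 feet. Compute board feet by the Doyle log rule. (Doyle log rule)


Doyle: BF = (D - 4)^2 * L / 16
Adjusted diameter = 20 - 4 = 16 in
(D-4)^2 = 16^2 = 256
BF = 256 * 16 / 16 = 256 BF

256


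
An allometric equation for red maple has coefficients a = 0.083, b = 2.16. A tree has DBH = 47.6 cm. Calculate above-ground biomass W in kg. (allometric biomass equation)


Formula: W = a * DBH^b  (allometric power law)
DBH^b = 47.6^2.16 = 4203.6933
W = 0.083 * 4203.6933 = 348.9 kg

348.9


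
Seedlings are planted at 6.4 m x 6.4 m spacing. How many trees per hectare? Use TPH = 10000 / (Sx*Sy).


Formula: TPH = 10000 m^2/ha / (spacing_x * spacing_y)
Area per tree = 6.4 m * 6.4 m = 40.96 m^2
TPH = 10000 / 40.96 = 244 trees/ha

244


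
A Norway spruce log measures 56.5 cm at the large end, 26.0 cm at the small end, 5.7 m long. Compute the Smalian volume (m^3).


Smalian: V = (A1 + A2)/2 * L,  A = pi*(D/200)^2
A1 = pi*(56.5/200)^2 = 0.250719 m^2
A2 = pi*(26.0/200)^2 = 0.053093 m^2
V = (0.250719+0.053093)/2*5.7 = 0.8659 m^3

0.8659


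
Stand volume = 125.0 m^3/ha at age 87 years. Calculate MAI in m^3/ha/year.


Formula: MAI = Total Volume / Stand Age
MAI = 125.0 m^3/ha / 87 years
MAI = 1.44 m^3/ha/year

1.44


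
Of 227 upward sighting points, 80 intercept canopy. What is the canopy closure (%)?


Formula: Canopy closure = covered points / total points * 100
Closure = 80 / 227 * 100
Closure = 0.3524 * 100 = 35.2%

35.2


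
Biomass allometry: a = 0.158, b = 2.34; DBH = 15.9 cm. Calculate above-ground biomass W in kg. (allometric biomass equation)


Formula: W = a * DBH^b  (allometric power law)
DBH^b = 15.9^2.34 = 647.544
W = 0.158 * 647.544 = 102.3 kg

102.3


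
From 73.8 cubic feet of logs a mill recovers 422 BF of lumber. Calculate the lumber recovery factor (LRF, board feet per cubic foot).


Formula: LRF = Lumber Output (BF) / Log Input (ft^3)
LRF = 422 BF / 73.8 ft^3
LRF = 5.72 BF/ft^3

5.72


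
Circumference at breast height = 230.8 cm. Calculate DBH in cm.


Formula: DBH = C / pi
DBH = 230.8 / pi
pi = 3.14159...
DBH = 73.5 cm

73.5


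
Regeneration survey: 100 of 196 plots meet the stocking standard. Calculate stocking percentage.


Formula: Stocking % = stocked plots / total plots * 100
Stocking = 100 / 196 * 100
Stocking = 0.5102 * 100 = 51.0%

51.0


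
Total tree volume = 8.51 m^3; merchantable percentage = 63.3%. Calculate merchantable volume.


Formula: MV = V_total * (merchantable_pct / 100)
Merchantable fraction = 63.3% / 100 = 0.633
MV = 8.51 m^3 * 0.633 = 5.387 m^3

5.387


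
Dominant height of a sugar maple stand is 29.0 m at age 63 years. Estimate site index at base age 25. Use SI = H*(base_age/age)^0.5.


Formula: SI = H_dom * (base_age / age)^0.5
Age ratio = 25 / 63 = 0.39683
sqrt(age_ratio) = 0.62994
SI = 29.0 * 0.62994 = 18.3 m

18.3


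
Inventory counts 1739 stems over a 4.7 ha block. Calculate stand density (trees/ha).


Formula: Stand Density = N_trees / Area_ha
Density = 1739 trees / 4.7 ha
Density = 370 trees/ha

370


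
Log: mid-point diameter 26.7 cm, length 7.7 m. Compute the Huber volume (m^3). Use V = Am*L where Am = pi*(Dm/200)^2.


Huber: V = Am * L,  Am = pi*(Dm/200)^2
Am = pi*(26.7/200)^2 = 0.05599 m^2
V = 0.05599*7.7 = 0.4311 m^3

0.4311


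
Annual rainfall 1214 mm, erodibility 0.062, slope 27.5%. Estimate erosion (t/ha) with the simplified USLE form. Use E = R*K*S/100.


Formula: E = R * K * S / 100  (simplified USLE)
R * K = 1214 * 0.062 = 75.268
E = 75.268 * 27.5 / 100 = 20.7 t/ha

20.7


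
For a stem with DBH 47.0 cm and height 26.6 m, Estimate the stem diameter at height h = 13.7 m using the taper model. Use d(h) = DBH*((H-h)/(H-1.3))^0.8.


Taper: d(h) = DBH * ((H - h) / (H - 1.3))^0.8
Numerator = H - h = 26.6 - 13.7 = 12.9 m
Denominator = H - 1.3 = 26.6 - 1.3 = 25.3 m
Ratio = 12.9 / 25.3 = 0.50988
d = 47.0 * 0.50988^0.8 = 27.4 cm

27.4


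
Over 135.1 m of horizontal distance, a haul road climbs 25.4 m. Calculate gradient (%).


Formula: Gradient = rise / run * 100
Gradient = 25.4 / 135.1 * 100 = 18.8%

18.8


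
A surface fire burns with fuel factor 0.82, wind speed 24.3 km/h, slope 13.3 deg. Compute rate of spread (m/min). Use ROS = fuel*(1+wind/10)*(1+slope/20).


Formula: ROS = fuel * (1 + wind/10) * (1 + slope/20)
Wind factor = 1 + 24.3/10 = 3.43
Slope factor = 1 + 13.3/20 = 1.665
ROS = 0.82 * 3.43 * 1.665 = 4.68 m/min

4.68


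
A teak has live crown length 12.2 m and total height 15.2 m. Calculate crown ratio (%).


Formula: Crown Ratio = (Crown Length / Total Height) * 100
CR = (12.2 m / 15.2 m) * 100
CR = 0.8026 * 100 = 80.3%

80.3


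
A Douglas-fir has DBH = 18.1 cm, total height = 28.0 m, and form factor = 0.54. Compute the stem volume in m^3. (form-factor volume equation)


Formula: V = pi * (DBH/200)^2 * H * ff
Radius = DBH/200 = 18.1/200 = 0.0905 m
Radius^2 = 0.0905^2 = 0.00819025 m^2
V = pi * 0.00819025 * 28.0 * 0.54
V = 0.389 m^3

0.389


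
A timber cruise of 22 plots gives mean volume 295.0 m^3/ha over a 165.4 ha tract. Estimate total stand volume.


Formula: Total Volume = Mean Volume per ha * Total Area
Total Volume = 295.0 m^3/ha * 165.4 ha
Total Volume = 48793 m^3

48793


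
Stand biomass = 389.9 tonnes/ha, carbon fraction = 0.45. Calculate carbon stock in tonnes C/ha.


Formula: Carbon Stock = Biomass * Carbon Fraction
C = 389.9 t/ha * 0.45
C = 175.5 t C/ha

175.5


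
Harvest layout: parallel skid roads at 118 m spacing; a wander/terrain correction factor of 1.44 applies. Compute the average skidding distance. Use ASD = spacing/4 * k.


Formula: ASD = (spacing / 4) * correction
Uncorrected distance = spacing / 4 = 118 / 4 = 29.5 m
ASD = 29.5 * 1.44 = 42 m

42


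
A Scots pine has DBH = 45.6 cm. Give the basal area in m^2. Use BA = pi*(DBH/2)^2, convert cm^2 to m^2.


Formula: BA = pi * (DBH/2)^2 / 10000  (cm^2 to m^2)
Radius = DBH/2 = 45.6/2 = 22.8 cm
BA = pi * 22.8^2 / 10000
   = 1633.1255 cm^2 / 10000
   = 0.1633 m^2

0.1633


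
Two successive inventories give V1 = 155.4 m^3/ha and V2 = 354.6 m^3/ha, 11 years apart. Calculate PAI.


Formula: PAI = (V_T2 - V_T1) / (T2 - T1)
Volume increment = 354.6 - 155.4 = 199.2 m^3/ha
PAI = 199.2 / 11 = 18.11 m^3/ha/year

18.11


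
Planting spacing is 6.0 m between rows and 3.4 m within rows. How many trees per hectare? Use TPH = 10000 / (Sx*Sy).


Formula: TPH = 10000 m^2/ha / (spacing_x * spacing_y)
Area per tree = 6.0 m * 3.4 m = 20.4 m^2
TPH = 10000 / 20.4 = 490 trees/ha

490


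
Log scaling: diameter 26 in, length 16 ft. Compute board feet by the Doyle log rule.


Doyle: BF = (D - 4)^2 * L / 16
Adjusted diameter = 26 - 4 = 22 in
(D-4)^2 = 22^2 = 484
BF = 484 * 16 / 16 = 484 BF

484


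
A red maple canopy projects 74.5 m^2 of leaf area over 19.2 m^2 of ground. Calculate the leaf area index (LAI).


Formula: LAI = total leaf area / ground area  (dimensionless)
LAI = 74.5 m^2 / 19.2 m^2
LAI = 3.88

3.88


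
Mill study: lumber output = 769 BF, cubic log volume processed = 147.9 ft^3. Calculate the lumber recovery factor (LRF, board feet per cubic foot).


Formula: LRF = Lumber Output (BF) / Log Input (ft^3)
LRF = 769 BF / 147.9 ft^3
LRF = 5.2 BF/ft^3

5.2


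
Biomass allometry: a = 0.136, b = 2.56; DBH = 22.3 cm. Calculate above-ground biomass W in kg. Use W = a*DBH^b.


Formula: W = a * DBH^b  (allometric power law)
DBH^b = 22.3^2.56 = 2829.1792
W = 0.136 * 2829.1792 = 384.8 kg

384.8


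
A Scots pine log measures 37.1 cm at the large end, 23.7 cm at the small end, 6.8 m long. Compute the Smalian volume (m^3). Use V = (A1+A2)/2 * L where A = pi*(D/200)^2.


Smalian: V = (A1 + A2)/2 * L,  A = pi*(D/200)^2
A1 = pi*(37.1/200)^2 = 0.108103 m^2
A2 = pi*(23.7/200)^2 = 0.044115 m^2
V = (0.108103+0.044115)/2*6.8 = 0.5175 m^3

0.5175


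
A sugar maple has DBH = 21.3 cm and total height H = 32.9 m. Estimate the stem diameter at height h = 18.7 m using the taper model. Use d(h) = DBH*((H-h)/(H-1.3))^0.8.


Taper: d(h) = DBH * ((H - h) / (H - 1.3))^0.8
Numerator = H - h = 32.9 - 18.7 = 14.2 m
Denominator = H - 1.3 = 32.9 - 1.3 = 31.6 m
Ratio = 14.2 / 31.6 = 0.44937
d = 21.3 * 0.44937^0.8 = 11.2 cm

11.2


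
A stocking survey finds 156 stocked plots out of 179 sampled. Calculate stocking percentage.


Formula: Stocking % = stocked plots / total plots * 100
Stocking = 156 / 179 * 100
Stocking = 0.8715 * 100 = 87.2%

87.2


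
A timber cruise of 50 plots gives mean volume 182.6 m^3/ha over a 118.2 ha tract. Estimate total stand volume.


Formula: Total Volume = Mean Volume per ha * Total Area
Total Volume = 182.6 m^3/ha * 118.2 ha
Total Volume = 21583 m^3

21583


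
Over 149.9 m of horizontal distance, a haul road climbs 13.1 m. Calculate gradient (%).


Formula: Gradient = rise / run * 100
Gradient = 13.1 / 149.9 * 100 = 8.7%

8.7


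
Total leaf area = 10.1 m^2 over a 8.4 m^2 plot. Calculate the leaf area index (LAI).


Formula: LAI = total leaf area / ground area  (dimensionless)
LAI = 10.1 m^2 / 8.4 m^2
LAI = 1.2

1.2


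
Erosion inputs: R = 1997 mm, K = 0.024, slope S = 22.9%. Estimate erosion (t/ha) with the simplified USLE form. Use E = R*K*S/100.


Formula: E = R * K * S / 100  (simplified USLE)
R * K = 1997 * 0.024 = 47.928
E = 47.928 * 22.9 / 100 = 10.98 t/ha

10.98


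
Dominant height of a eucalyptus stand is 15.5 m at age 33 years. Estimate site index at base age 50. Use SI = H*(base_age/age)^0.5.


Formula: SI = H_dom * (base_age / age)^0.5
Age ratio = 50 / 33 = 1.51515
sqrt(age_ratio) = 1.23091
SI = 15.5 * 1.23091 = 19.1 m

19.1


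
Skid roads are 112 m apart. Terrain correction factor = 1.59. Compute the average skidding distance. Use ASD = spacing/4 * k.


Formula: ASD = (spacing / 4) * correction
Uncorrected distance = spacing / 4 = 112 / 4 = 28 m
ASD = 28 * 1.59 = 45 m

45


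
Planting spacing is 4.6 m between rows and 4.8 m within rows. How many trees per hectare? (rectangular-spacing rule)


Formula: TPH = 10000 m^2/ha / (spacing_x * spacing_y)
Area per tree = 4.6 m * 4.8 m = 22.08 m^2
TPH = 10000 / 22.08 = 453 trees/ha

453


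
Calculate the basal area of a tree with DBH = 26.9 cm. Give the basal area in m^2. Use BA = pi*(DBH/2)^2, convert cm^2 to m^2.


Formula: BA = pi * (DBH/2)^2 / 10000  (cm^2 to m^2)
Radius = DBH/2 = 26.9/2 = 13.45 cm
BA = pi * 13.45^2 / 10000
   = 568.322 cm^2 / 10000
   = 0.0568 m^2

0.0568


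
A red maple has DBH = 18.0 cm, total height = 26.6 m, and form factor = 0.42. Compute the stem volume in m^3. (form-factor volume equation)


Formula: V = pi * (DBH/200)^2 * H * ff
Radius = DBH/200 = 18.0/200 = 0.09 m
Radius^2 = 0.09^2 = 0.0081 m^2
V = pi * 0.0081 * 26.6 * 0.42
V = 0.284 m^3

0.284


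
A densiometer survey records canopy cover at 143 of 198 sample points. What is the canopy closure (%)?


Formula: Canopy closure = covered points / total points * 100
Closure = 143 / 198 * 100
Closure = 0.7222 * 100 = 72.2%

72.2


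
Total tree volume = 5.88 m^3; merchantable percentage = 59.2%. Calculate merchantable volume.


Formula: MV = V_total * (merchantable_pct / 100)
Merchantable fraction = 59.2% / 100 = 0.592
MV = 5.88 m^3 * 0.592 = 3.481 m^3

3.481


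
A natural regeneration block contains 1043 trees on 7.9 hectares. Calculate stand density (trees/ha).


Formula: Stand Density = N_trees / Area_ha
Density = 1043 trees / 7.9 ha
Density = 132 trees/ha

132


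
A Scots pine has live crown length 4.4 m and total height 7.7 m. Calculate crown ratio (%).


Formula: Crown Ratio = (Crown Length / Total Height) * 100
CR = (4.4 m / 7.7 m) * 100
CR = 0.5714 * 100 = 57.1%

57.1


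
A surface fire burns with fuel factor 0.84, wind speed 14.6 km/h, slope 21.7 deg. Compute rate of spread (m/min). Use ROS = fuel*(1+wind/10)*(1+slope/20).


Formula: ROS = fuel * (1 + wind/10) * (1 + slope/20)
Wind factor = 1 + 14.6/10 = 2.46
Slope factor = 1 + 21.7/20 = 2.085
ROS = 0.84 * 2.46 * 2.085 = 4.31 m/min

4.31


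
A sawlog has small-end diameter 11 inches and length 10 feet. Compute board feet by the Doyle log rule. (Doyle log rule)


Doyle: BF = (D - 4)^2 * L / 16
Adjusted diameter = 11 - 4 = 7 in
(D-4)^2 = 7^2 = 49
BF = 49 * 10 / 16 = 31 BF

31


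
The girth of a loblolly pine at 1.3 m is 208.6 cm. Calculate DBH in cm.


Formula: DBH = C / pi
DBH = 208.6 / pi
pi = 3.14159...
DBH = 66.4 cm

66.4


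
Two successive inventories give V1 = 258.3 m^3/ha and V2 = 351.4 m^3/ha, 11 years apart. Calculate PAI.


Formula: PAI = (V_T2 - V_T1) / (T2 - T1)
Volume increment = 351.4 - 258.3 = 93.1 m^3/ha
PAI = 93.1 / 11 = 8.46 m^3/ha/year

8.46


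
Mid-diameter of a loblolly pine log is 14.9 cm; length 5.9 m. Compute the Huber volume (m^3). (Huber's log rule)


Huber: V = Am * L,  Am = pi*(Dm/200)^2
Am = pi*(14.9/200)^2 = 0.017437 m^2
V = 0.017437*5.9 = 0.1029 m^3

0.1029


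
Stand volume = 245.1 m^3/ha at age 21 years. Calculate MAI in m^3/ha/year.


Formula: MAI = Total Volume / Stand Age
MAI = 245.1 m^3/ha / 21 years
MAI = 11.67 m^3/ha/year

11.67


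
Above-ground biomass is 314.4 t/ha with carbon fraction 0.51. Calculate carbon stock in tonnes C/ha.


Formula: Carbon Stock = Biomass * Carbon Fraction
C = 314.4 t/ha * 0.51
C = 160.3 t C/ha

160.3


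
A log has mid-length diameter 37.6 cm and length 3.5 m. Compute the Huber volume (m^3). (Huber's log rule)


Huber: V = Am * L,  Am = pi*(Dm/200)^2
Am = pi*(37.6/200)^2 = 0.111036 m^2
V = 0.111036*3.5 = 0.3886 m^3

0.3886


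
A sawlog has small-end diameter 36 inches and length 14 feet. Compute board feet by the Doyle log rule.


Doyle: BF = (D - 4)^2 * L / 16
Adjusted diameter = 36 - 4 = 32 in
(D-4)^2 = 32^2 = 1024
BF = 1024 * 14 / 16 = 896 BF

896


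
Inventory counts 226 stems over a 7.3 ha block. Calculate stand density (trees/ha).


Formula: Stand Density = N_trees / Area_ha
Density = 226 trees / 7.3 ha
Density = 31 trees/ha

31


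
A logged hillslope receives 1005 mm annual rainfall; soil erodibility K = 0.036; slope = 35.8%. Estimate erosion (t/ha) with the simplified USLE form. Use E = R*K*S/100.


Formula: E = R * K * S / 100  (simplified USLE)
R * K = 1005 * 0.036 = 36.18
E = 36.18 * 35.8 / 100 = 12.95 t/ha

12.95


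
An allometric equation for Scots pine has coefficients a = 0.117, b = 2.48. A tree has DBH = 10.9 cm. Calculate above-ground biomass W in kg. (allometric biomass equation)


Formula: W = a * DBH^b  (allometric power law)
DBH^b = 10.9^2.48 = 373.9536
W = 0.117 * 373.9536 = 43.8 kg

43.8


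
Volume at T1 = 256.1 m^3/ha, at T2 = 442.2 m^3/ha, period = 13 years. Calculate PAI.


Formula: PAI = (V_T2 - V_T1) / (T2 - T1)
Volume increment = 442.2 - 256.1 = 186.1 m^3/ha
PAI = 186.1 / 13 = 14.32 m^3/ha/year

14.32


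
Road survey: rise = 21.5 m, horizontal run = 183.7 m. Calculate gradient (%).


Formula: Gradient = rise / run * 100
Gradient = 21.5 / 183.7 * 100 = 11.7%

11.7


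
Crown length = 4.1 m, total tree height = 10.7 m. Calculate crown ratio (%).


Formula: Crown Ratio = (Crown Length / Total Height) * 100
CR = (4.1 m / 10.7 m) * 100
CR = 0.3832 * 100 = 38.3%

38.3


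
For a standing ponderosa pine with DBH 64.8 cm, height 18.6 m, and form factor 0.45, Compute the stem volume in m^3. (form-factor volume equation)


Formula: V = pi * (DBH/200)^2 * H * ff
Radius = DBH/200 = 64.8/200 = 0.324 m
Radius^2 = 0.324^2 = 0.104976 m^2
V = pi * 0.104976 * 18.6 * 0.45
V = 2.76 m^3

2.76


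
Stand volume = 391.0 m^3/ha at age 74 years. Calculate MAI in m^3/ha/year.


Formula: MAI = Total Volume / Stand Age
MAI = 391.0 m^3/ha / 74 years
MAI = 5.28 m^3/ha/year

5.28


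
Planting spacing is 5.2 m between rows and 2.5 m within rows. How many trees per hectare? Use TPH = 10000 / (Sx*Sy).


Formula: TPH = 10000 m^2/ha / (spacing_x * spacing_y)
Area per tree = 5.2 m * 2.5 m = 13.0 m^2
TPH = 10000 / 13.0 = 769 trees/ha

769


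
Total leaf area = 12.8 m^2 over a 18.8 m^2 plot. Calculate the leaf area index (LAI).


Formula: LAI = total leaf area / ground area  (dimensionless)
LAI = 12.8 m^2 / 18.8 m^2
LAI = 0.68

0.68


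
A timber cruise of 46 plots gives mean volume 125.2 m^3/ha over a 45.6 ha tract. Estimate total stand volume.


Formula: Total Volume = Mean Volume per ha * Total Area
Total Volume = 125.2 m^3/ha * 45.6 ha
Total Volume = 5709 m^3

5709


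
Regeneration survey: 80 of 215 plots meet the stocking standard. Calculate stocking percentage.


Formula: Stocking % = stocked plots / total plots * 100
Stocking = 80 / 215 * 100
Stocking = 0.3721 * 100 = 37.2%

37.2


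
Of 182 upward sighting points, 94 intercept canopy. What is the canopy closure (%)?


Formula: Canopy closure = covered points / total points * 100
Closure = 94 / 182 * 100
Closure = 0.5165 * 100 = 51.6%

51.6


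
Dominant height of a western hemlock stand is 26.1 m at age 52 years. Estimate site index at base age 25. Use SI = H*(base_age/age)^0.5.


Formula: SI = H_dom * (base_age / age)^0.5
Age ratio = 25 / 52 = 0.48077
sqrt(age_ratio) = 0.69338
SI = 26.1 * 0.69338 = 18.1 m

18.1


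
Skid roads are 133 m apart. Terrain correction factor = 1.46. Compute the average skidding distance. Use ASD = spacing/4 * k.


Formula: ASD = (spacing / 4) * correction
Uncorrected distance = spacing / 4 = 133 / 4 = 33.25 m
ASD = 33.25 * 1.46 = 49 m

49


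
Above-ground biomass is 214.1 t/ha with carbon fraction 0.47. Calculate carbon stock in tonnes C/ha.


Formula: Carbon Stock = Biomass * Carbon Fraction
C = 214.1 t/ha * 0.47
C = 100.6 t C/ha

100.6


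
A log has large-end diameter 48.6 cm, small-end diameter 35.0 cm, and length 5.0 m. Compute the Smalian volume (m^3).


Smalian: V = (A1 + A2)/2 * L,  A = pi*(D/200)^2
A1 = pi*(48.6/200)^2 = 0.185508 m^2
A2 = pi*(35.0/200)^2 = 0.096211 m^2
V = (0.185508+0.096211)/2*5.0 = 0.7043 m^3

0.7043


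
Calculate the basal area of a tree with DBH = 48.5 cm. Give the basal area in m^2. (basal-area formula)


Formula: BA = pi * (DBH/2)^2 / 10000  (cm^2 to m^2)
Radius = DBH/2 = 48.5/2 = 24.25 cm
BA = pi * 24.25^2 / 10000
   = 1847.4528 cm^2 / 10000
   = 0.1847 m^2

0.1847


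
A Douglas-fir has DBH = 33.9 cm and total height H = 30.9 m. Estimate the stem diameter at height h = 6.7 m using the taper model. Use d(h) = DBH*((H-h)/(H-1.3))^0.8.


Taper: d(h) = DBH * ((H - h) / (H - 1.3))^0.8
Numerator = H - h = 30.9 - 6.7 = 24.2 m
Denominator = H - 1.3 = 30.9 - 1.3 = 29.6 m
Ratio = 24.2 / 29.6 = 0.81757
d = 33.9 * 0.81757^0.8 = 28.9 cm

28.9


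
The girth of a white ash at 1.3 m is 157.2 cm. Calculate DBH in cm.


Formula: DBH = C / pi
DBH = 157.2 / pi
pi = 3.14159...
DBH = 50.0 cm

50.0


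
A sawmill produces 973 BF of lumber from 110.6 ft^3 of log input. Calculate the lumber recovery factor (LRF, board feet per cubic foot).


Formula: LRF = Lumber Output (BF) / Log Input (ft^3)
LRF = 973 BF / 110.6 ft^3
LRF = 8.8 BF/ft^3

8.8


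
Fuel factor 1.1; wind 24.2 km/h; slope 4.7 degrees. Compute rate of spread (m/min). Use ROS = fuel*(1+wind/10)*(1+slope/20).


Formula: ROS = fuel * (1 + wind/10) * (1 + slope/20)
Wind factor = 1 + 24.2/10 = 3.42
Slope factor = 1 + 4.7/20 = 1.235
ROS = 1.1 * 3.42 * 1.235 = 4.65 m/min

4.65


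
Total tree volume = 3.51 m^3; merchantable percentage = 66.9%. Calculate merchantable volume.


Formula: MV = V_total * (merchantable_pct / 100)
Merchantable fraction = 66.9% / 100 = 0.669
MV = 3.51 m^3 * 0.669 = 2.348 m^3

2.348


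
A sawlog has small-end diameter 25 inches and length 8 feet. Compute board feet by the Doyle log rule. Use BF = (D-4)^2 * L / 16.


Doyle: BF = (D - 4)^2 * L / 16
Adjusted diameter = 25 - 4 = 21 in
(D-4)^2 = 21^2 = 441
BF = 441 * 8 / 16 = 221 BF

221


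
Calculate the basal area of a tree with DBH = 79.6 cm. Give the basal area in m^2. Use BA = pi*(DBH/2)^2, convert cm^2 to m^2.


Formula: BA = pi * (DBH/2)^2 / 10000  (cm^2 to m^2)
Radius = DBH/2 = 79.6/2 = 39.8 cm
BA = pi * 39.8^2 / 10000
   = 4976.4084 cm^2 / 10000
   = 0.4976 m^2

0.4976


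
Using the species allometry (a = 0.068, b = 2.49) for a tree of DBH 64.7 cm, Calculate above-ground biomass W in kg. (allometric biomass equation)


Formula: W = a * DBH^b  (allometric power law)
DBH^b = 64.7^2.49 = 32296.2173
W = 0.068 * 32296.2173 = 2196.1 kg

2196.1


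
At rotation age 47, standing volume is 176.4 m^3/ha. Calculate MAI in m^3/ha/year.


Formula: MAI = Total Volume / Stand Age
MAI = 176.4 m^3/ha / 47 years
MAI = 3.75 m^3/ha/year

3.75


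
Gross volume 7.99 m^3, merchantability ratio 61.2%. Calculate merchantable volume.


Formula: MV = V_total * (merchantable_pct / 100)
Merchantable fraction = 61.2% / 100 = 0.612
MV = 7.99 m^3 * 0.612 = 4.89 m^3

4.89


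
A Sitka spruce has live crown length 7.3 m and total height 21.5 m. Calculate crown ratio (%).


Formula: Crown Ratio = (Crown Length / Total Height) * 100
CR = (7.3 m / 21.5 m) * 100
CR = 0.3395 * 100 = 34.0%

34.0


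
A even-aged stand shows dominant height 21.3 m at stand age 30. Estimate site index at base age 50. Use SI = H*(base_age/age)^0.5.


Formula: SI = H_dom * (base_age / age)^0.5
Age ratio = 50 / 30 = 1.66667
sqrt(age_ratio) = 1.29099
SI = 21.3 * 1.29099 = 27.5 m

27.5


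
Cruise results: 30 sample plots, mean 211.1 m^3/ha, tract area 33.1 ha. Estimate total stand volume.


Formula: Total Volume = Mean Volume per ha * Total Area
Total Volume = 211.1 m^3/ha * 33.1 ha
Total Volume = 6987 m^3

6987


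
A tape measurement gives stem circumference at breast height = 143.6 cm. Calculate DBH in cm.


Formula: DBH = C / pi
DBH = 143.6 / pi
pi = 3.14159...
DBH = 45.7 cm

45.7


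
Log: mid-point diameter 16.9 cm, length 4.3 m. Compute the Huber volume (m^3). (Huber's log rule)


Huber: V = Am * L,  Am = pi*(Dm/200)^2
Am = pi*(16.9/200)^2 = 0.022432 m^2
V = 0.022432*4.3 = 0.0965 m^3

0.0965


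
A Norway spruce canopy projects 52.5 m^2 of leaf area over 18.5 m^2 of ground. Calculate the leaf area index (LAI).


Formula: LAI = total leaf area / ground area  (dimensionless)
LAI = 52.5 m^2 / 18.5 m^2
LAI = 2.84

2.84


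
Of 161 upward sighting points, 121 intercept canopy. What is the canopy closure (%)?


Formula: Canopy closure = covered points / total points * 100
Closure = 121 / 161 * 100
Closure = 0.7516 * 100 = 75.2%

75.2


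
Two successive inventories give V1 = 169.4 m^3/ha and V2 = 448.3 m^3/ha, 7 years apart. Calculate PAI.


Formula: PAI = (V_T2 - V_T1) / (T2 - T1)
Volume increment = 448.3 - 169.4 = 278.9 m^3/ha
PAI = 278.9 / 7 = 39.84 m^3/ha/year

39.84


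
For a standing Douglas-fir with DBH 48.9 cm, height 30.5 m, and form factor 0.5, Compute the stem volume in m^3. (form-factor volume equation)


Formula: V = pi * (DBH/200)^2 * H * ff
Radius = DBH/200 = 48.9/200 = 0.2445 m
Radius^2 = 0.2445^2 = 0.05978025 m^2
V = pi * 0.05978025 * 30.5 * 0.5
V = 2.864 m^3

2.864


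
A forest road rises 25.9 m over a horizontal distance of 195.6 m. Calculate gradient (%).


Formula: Gradient = rise / run * 100
Gradient = 25.9 / 195.6 * 100 = 13.2%

13.2


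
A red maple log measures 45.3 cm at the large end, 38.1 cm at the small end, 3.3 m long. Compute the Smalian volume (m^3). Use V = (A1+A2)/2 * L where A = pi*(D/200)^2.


Smalian: V = (A1 + A2)/2 * L,  A = pi*(D/200)^2
A1 = pi*(45.3/200)^2 = 0.161171 m^2
A2 = pi*(38.1/200)^2 = 0.114009 m^2
V = (0.161171+0.114009)/2*3.3 = 0.454 m^3

0.454


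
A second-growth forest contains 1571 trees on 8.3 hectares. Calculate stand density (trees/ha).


Formula: Stand Density = N_trees / Area_ha
Density = 1571 trees / 8.3 ha
Density = 189 trees/ha

189


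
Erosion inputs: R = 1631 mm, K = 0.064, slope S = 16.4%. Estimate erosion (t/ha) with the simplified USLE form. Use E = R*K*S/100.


Formula: E = R * K * S / 100  (simplified USLE)
R * K = 1631 * 0.064 = 104.384
E = 104.384 * 16.4 / 100 = 17.12 t/ha

17.12


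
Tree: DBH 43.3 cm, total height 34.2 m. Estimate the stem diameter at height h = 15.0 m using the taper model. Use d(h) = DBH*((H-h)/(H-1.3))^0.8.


Taper: d(h) = DBH * ((H - h) / (H - 1.3))^0.8
Numerator = H - h = 34.2 - 15.0 = 19.2 m
Denominator = H - 1.3 = 34.2 - 1.3 = 32.9 m
Ratio = 19.2 / 32.9 = 0.58359
d = 43.3 * 0.58359^0.8 = 28.1 cm

28.1


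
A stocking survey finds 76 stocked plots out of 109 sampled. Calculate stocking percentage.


Formula: Stocking % = stocked plots / total plots * 100
Stocking = 76 / 109 * 100
Stocking = 0.6972 * 100 = 69.7%

69.7


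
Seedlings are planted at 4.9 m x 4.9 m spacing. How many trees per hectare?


Formula: TPH = 10000 m^2/ha / (spacing_x * spacing_y)
Area per tree = 4.9 m * 4.9 m = 24.01 m^2
TPH = 10000 / 24.01 = 416 trees/ha

416


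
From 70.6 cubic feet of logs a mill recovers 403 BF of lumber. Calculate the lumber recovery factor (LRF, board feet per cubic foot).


Formula: LRF = Lumber Output (BF) / Log Input (ft^3)
LRF = 403 BF / 70.6 ft^3
LRF = 5.71 BF/ft^3

5.71


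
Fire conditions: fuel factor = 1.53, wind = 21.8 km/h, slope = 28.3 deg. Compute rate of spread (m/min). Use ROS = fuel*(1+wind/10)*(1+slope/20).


Formula: ROS = fuel * (1 + wind/10) * (1 + slope/20)
Wind factor = 1 + 21.8/10 = 3.18
Slope factor = 1 + 28.3/20 = 2.415
ROS = 1.53 * 3.18 * 2.415 = 11.75 m/min

11.75


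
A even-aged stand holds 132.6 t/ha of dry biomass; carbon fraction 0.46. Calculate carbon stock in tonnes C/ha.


Formula: Carbon Stock = Biomass * Carbon Fraction
C = 132.6 t/ha * 0.46
C = 61.0 t C/ha

61.0


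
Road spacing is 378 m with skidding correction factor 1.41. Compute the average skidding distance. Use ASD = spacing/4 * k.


Formula: ASD = (spacing / 4) * correction
Uncorrected distance = spacing / 4 = 378 / 4 = 94.5 m
ASD = 94.5 * 1.41 = 133 m

133


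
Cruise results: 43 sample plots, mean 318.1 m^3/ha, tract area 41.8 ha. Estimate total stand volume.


Formula: Total Volume = Mean Volume per ha * Total Area
Total Volume = 318.1 m^3/ha * 41.8 ha
Total Volume = 13297 m^3

13297


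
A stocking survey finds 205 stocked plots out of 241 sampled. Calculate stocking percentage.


Formula: Stocking % = stocked plots / total plots * 100
Stocking = 205 / 241 * 100
Stocking = 0.8506 * 100 = 85.1%

85.1


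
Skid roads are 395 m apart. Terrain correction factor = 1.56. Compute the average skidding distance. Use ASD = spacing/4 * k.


Formula: ASD = (spacing / 4) * correction
Uncorrected distance = spacing / 4 = 395 / 4 = 98.75 m
ASD = 98.75 * 1.56 = 154 m

154


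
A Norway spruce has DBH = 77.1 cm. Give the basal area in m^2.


Formula: BA = pi * (DBH/2)^2 / 10000  (cm^2 to m^2)
Radius = DBH/2 = 77.1/2 = 38.55 cm
BA = pi * 38.55^2 / 10000
   = 4668.7287 cm^2 / 10000
   = 0.4669 m^2

0.4669


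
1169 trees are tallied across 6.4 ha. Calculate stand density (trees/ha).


Formula: Stand Density = N_trees / Area_ha
Density = 1169 trees / 6.4 ha
Density = 183 trees/ha

183


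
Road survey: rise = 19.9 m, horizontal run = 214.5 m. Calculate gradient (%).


Formula: Gradient = rise / run * 100
Gradient = 19.9 / 214.5 * 100 = 9.3%

9.3


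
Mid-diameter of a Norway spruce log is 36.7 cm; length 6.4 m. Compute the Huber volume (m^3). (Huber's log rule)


Huber: V = Am * L,  Am = pi*(Dm/200)^2
Am = pi*(36.7/200)^2 = 0.105784 m^2
V = 0.105784*6.4 = 0.677 m^3

0.677


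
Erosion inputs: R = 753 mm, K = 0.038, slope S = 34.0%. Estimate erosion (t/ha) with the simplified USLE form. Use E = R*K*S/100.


Formula: E = R * K * S / 100  (simplified USLE)
R * K = 753 * 0.038 = 28.614
E = 28.614 * 34.0 / 100 = 9.73 t/ha

9.73


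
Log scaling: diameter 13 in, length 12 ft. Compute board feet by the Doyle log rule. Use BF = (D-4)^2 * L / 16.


Doyle: BF = (D - 4)^2 * L / 16
Adjusted diameter = 13 - 4 = 9 in
(D-4)^2 = 9^2 = 81
BF = 81 * 12 / 16 = 61 BF

61


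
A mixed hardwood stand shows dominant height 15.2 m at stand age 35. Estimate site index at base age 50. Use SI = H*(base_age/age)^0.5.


Formula: SI = H_dom * (base_age / age)^0.5
Age ratio = 50 / 35 = 1.42857
sqrt(age_ratio) = 1.19523
SI = 15.2 * 1.19523 = 18.2 m

18.2


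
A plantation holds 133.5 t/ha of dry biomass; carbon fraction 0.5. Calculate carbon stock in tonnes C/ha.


Formula: Carbon Stock = Biomass * Carbon Fraction
C = 133.5 t/ha * 0.5
C = 66.8 t C/ha

66.8


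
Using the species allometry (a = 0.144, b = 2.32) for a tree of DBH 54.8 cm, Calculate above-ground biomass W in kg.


Formula: W = a * DBH^b  (allometric power law)
DBH^b = 54.8^2.32 = 10813.6148
W = 0.144 * 10813.6148 = 1557.2 kg

1557.2


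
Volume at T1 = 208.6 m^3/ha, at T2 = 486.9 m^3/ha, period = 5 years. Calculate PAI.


Formula: PAI = (V_T2 - V_T1) / (T2 - T1)
Volume increment = 486.9 - 208.6 = 278.3 m^3/ha
PAI = 278.3 / 5 = 55.66 m^3/ha/year

55.66


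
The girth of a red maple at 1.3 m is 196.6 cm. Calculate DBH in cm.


Formula: DBH = C / pi
DBH = 196.6 / pi
pi = 3.14159...
DBH = 62.6 cm

62.6


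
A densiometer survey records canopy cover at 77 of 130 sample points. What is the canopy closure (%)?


Formula: Canopy closure = covered points / total points * 100
Closure = 77 / 130 * 100
Closure = 0.5923 * 100 = 59.2%

59.2


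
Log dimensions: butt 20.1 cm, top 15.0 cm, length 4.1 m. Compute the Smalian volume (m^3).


Smalian: V = (A1 + A2)/2 * L,  A = pi*(D/200)^2
A1 = pi*(20.1/200)^2 = 0.031731 m^2
A2 = pi*(15.0/200)^2 = 0.017671 m^2
V = (0.031731+0.017671)/2*4.1 = 0.1013 m^3

0.1013


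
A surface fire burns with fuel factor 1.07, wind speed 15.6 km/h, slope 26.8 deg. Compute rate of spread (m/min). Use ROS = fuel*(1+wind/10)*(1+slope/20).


Formula: ROS = fuel * (1 + wind/10) * (1 + slope/20)
Wind factor = 1 + 15.6/10 = 2.56
Slope factor = 1 + 26.8/20 = 2.34
ROS = 1.07 * 2.56 * 2.34 = 6.41 m/min

6.41


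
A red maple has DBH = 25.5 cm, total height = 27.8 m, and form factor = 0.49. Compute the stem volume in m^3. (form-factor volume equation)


Formula: V = pi * (DBH/200)^2 * H * ff
Radius = DBH/200 = 25.5/200 = 0.1275 m
Radius^2 = 0.1275^2 = 0.01625625 m^2
V = pi * 0.01625625 * 27.8 * 0.49
V = 0.696 m^3

0.696


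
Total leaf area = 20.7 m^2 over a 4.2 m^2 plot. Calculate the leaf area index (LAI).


Formula: LAI = total leaf area / ground area  (dimensionless)
LAI = 20.7 m^2 / 4.2 m^2
LAI = 4.93

4.93


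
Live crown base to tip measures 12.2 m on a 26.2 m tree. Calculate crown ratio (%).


Formula: Crown Ratio = (Crown Length / Total Height) * 100
CR = (12.2 m / 26.2 m) * 100
CR = 0.4656 * 100 = 46.6%

46.6


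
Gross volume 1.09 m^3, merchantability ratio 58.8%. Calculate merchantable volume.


Formula: MV = V_total * (merchantable_pct / 100)
Merchantable fraction = 58.8% / 100 = 0.588
MV = 1.09 m^3 * 0.588 = 0.641 m^3

0.641


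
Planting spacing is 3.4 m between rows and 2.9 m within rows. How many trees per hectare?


Formula: TPH = 10000 m^2/ha / (spacing_x * spacing_y)
Area per tree = 3.4 m * 2.9 m = 9.86 m^2
TPH = 10000 / 9.86 = 1014 trees/ha

1014


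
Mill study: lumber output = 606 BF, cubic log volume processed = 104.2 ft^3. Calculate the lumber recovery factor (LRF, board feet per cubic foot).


Formula: LRF = Lumber Output (BF) / Log Input (ft^3)
LRF = 606 BF / 104.2 ft^3
LRF = 5.82 BF/ft^3

5.82


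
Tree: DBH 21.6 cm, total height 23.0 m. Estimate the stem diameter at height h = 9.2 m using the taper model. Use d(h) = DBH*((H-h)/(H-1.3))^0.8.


Taper: d(h) = DBH * ((H - h) / (H - 1.3))^0.8
Numerator = H - h = 23.0 - 9.2 = 13.8 m
Denominator = H - 1.3 = 23.0 - 1.3 = 21.7 m
Ratio = 13.8 / 21.7 = 0.63594
d = 21.6 * 0.63594^0.8 = 15.0 cm

15.0


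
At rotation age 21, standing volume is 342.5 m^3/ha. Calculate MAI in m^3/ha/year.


Formula: MAI = Total Volume / Stand Age
MAI = 342.5 m^3/ha / 21 years
MAI = 16.31 m^3/ha/year

16.31


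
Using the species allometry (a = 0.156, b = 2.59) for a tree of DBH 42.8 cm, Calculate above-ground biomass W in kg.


Formula: W = a * DBH^b  (allometric power law)
DBH^b = 42.8^2.59 = 16805.0327
W = 0.156 * 16805.0327 = 2621.6 kg

2621.6


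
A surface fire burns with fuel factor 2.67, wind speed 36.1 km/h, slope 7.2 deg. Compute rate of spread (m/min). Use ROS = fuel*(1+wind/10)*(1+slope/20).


Formula: ROS = fuel * (1 + wind/10) * (1 + slope/20)
Wind factor = 1 + 36.1/10 = 4.61
Slope factor = 1 + 7.2/20 = 1.36
ROS = 2.67 * 4.61 * 1.36 = 16.74 m/min

16.74


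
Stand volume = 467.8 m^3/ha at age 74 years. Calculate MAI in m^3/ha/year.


Formula: MAI = Total Volume / Stand Age
MAI = 467.8 m^3/ha / 74 years
MAI = 6.32 m^3/ha/year

6.32


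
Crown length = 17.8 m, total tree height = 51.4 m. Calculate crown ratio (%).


Formula: Crown Ratio = (Crown Length / Total Height) * 100
CR = (17.8 m / 51.4 m) * 100
CR = 0.3463 * 100 = 34.6%

34.6


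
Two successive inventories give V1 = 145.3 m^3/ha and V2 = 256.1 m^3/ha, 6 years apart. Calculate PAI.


Formula: PAI = (V_T2 - V_T1) / (T2 - T1)
Volume increment = 256.1 - 145.3 = 110.8 m^3/ha
PAI = 110.8 / 6 = 18.47 m^3/ha/year

18.47


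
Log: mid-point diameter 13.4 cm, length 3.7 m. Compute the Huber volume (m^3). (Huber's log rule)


Huber: V = Am * L,  Am = pi*(Dm/200)^2
Am = pi*(13.4/200)^2 = 0.014103 m^2
V = 0.014103*3.7 = 0.0522 m^3

0.0522


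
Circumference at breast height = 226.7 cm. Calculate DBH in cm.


Formula: DBH = C / pi
DBH = 226.7 / pi
pi = 3.14159...
DBH = 72.2 cm

72.2


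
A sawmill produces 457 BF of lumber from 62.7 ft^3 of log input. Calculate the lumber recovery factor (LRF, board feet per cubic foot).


Formula: LRF = Lumber Output (BF) / Log Input (ft^3)
LRF = 457 BF / 62.7 ft^3
LRF = 7.29 BF/ft^3

7.29


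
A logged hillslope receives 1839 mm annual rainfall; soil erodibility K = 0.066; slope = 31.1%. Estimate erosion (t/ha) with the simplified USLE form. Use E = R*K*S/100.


Formula: E = R * K * S / 100  (simplified USLE)
R * K = 1839 * 0.066 = 121.374
E = 121.374 * 31.1 / 100 = 37.75 t/ha

37.75
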